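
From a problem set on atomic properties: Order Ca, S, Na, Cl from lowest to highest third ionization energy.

IE_3 is the cost of taking one more electron from the +2 cation: Ca²⁺ is the bare [Ar] core; S²⁺ still has 4 valence electrons; Na²⁺ is already 1 electron into the core; Cl²⁺ still has 5 valence electrons.
Breaking into a closed-shell core is much more expensive than removing a leftover valence electron — Ca and Na have the largest IE_3 here.
Valence configurations: S²⁺ [Ne]3s²3p², Cl²⁺ [Ne]3s²3p³.
The numbers (kJ/mol): Ca 4912, S 3357, Na 6910, Cl 3822.
So the third ionization energies run S < Cl < Ca < Na.

S < Cl < Ca < Na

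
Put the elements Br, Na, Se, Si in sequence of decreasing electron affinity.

Br > Se > Si > Na

Na is in period 3, group 1; Si is in period 3, group 14; Se is in period 4, group 16; Br is in period 4, group 17.
EA tends to increase across a period and decrease down a group, though the pattern is less regular than for IE or radius.
These span different periods and groups, so the two trends combine.
Si > Na: Si lies to the right of Na in period 3, so the across-period effect alone puts Si higher.
Se > Si: the two effects oppose for this pair; the across-period effect wins (195 vs 134 kJ/mol).
Br > Se: Br lies to the right of Se in period 4, so the across-period effect alone puts Br higher.
For reference (kJ/mol): Na 53, Si 134, Se 195, Br 325.
So from highest to lowest: Br > Se > Si > Na.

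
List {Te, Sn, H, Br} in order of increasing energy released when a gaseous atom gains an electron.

Adding an electron releases more energy for atoms nearer the top right (short of the noble gases).
Here both period and group differ, so the two effects have to be weighed against each other.
Sn > H: period and group pull opposite ways; the across-period shift dominates (107 vs 73 kJ/mol).
Te > Sn: Te lies to the right of Sn in period 5, so the across-period effect alone puts Te higher.
Br > Te: both effects reinforce here, so Br is clearly the higher of the two.
Approximate values (kJ/mol): H 73, Br 325, Sn 107, Te 190.
So from lowest to highest: H < Sn < Te < Br.

H, Sn, Te, Br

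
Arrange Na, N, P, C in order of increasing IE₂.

The second ionization energy removes an electron from the +1 ion. For each element: Na⁺ is the bare [Ne] core; N⁺ still has 4 valence electrons; P⁺ still has 4 valence electrons; C⁺ still has 3 valence electrons.
Core electrons are held far more tightly than valence electrons, so Na tops the IE_2 order.
Valence configurations: N⁺ [He]2s²2p², P⁺ [Ne]3s²3p², C⁺ [He]2s²2p¹.
The numbers (kJ/mol): Na 4562, N 2856, P 1907, C 2353.
Putting it together, IE_2: P < C < N < Na.

P < C < N < Na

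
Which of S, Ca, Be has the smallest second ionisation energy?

Ca

After 1 electron has been removed, what remains? S⁺ still has 5 valence electrons; Ca⁺ still has 1 valence electron; Be⁺ still has 1 valence electron.
All are still removing valence electrons, so compare the +1 ions as you would atoms: IE_2 generally rises across a period (higher Z_eff) and falls down a group (larger shell), subject to the usual subshell exceptions.
Valence configurations: S⁺ [Ne]3s²3p³, Ca⁺ [Ar]4s¹, Be⁺ [He]2s¹.
Tabulated IE_2 (kJ/mol): S 2252, Ca 1145, Be 1757.
So the second ionization energies run Ca < Be < S.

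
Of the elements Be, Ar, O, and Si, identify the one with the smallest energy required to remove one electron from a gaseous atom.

Be is in period 2, group 2; O is in period 2, group 16; Si is in period 3, group 14; Ar is in period 3, group 18.
Removing the outermost electron gets harder across a period and easier down a group.
Neither a single period nor a single group — weigh both effects.
Be > Si: the two effects oppose for this pair; the down-group effect wins (900 vs 786 kJ/mol).
O > Be: O lies to the right of Be in period 2, so the across-period effect alone puts O higher.
Ar > O: period and group pull opposite ways; the across-period shift dominates (1521 vs 1314 kJ/mol).
Approximate values (kJ/mol): Be 900, O 1314, Si 786, Ar 1521.
The smallest energy required to remove one electron from a gaseous atom among these belongs to Si.

Si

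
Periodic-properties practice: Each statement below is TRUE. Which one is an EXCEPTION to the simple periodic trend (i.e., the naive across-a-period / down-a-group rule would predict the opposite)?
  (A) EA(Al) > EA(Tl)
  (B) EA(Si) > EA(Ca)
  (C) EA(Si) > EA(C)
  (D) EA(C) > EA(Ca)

(C)

The general trend: electron affinity increases across a period and decreases down a group.
(A) Al (period 3, group 13) vs Tl (period 6, group 13): the stated order agrees with the simple trend.
(B) Si (period 3, group 14) vs Ca (period 4, group 2): the stated order agrees with the simple trend.
(C) Si (period 3, group 14) vs C (period 2, group 14): the stated order contradicts the simple trend.
(D) C (period 2, group 14) vs Ca (period 4, group 2): the stated order agrees with the simple trend.
The exception is (C): Si's larger, more diffuse 3p orbitals accept an added electron slightly more readily than C's compact 2p.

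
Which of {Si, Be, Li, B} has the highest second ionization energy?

Li

The second ionization energy removes an electron from the +1 ion. For each element: Si⁺ still has 3 valence electrons; Be⁺ still has 1 valence electron; Li⁺ is the bare [He] core; B⁺ still has 2 valence electrons.
Pulling an electron out of a noble-gas core costs far more than removing a remaining valence electron, so Li sits at the high end of IE_2.
Valence configurations: Si⁺ [Ne]3s²3p¹, Be⁺ [He]2s¹, B⁺ [He]2s².
Tabulated IE_2 (kJ/mol): Si 1577, Be 1757, Li 7298, B 2427.
Overall IE_2 order: Si < Be < B < Li.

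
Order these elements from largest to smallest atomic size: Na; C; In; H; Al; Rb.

Rb > Na > In > Al > C > H

H is in period 1, group 1; C is in period 2, group 14; Na is in period 3, group 1; Al is in period 3, group 13; Rb is in period 5, group 1; In is in period 5, group 13.
Moving right in a period, electrons are added to the same shell under a stronger nuclear pull, so atoms get smaller; moving down, a new shell is opened and atoms get larger.
Neither a single period nor a single group — weigh both effects.
C > H: the two effects oppose for this pair; the down-group effect wins (75 vs 32 pm).
Al > C: relative to C, both the across-period and down-group shifts push Al's atomic radius up.
In > Al: In sits below Al in group 13, so the down-group effect alone puts In larger.
Na > In: period and group pull opposite ways; the across-period shift dominates (155 vs 142 pm).
Rb > Na: Rb sits below Na in group 1, so the down-group effect alone puts Rb larger.
Tabulated atomic radius (pm): H 32, C 75, Na 155, Al 126, Rb 210, In 142.
So from largest to smallest: Rb > Na > In > Al > C > H.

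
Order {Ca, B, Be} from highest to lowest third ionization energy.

Be > Ca > B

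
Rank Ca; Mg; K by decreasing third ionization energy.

Consider each +2 ion: Ca²⁺ is the bare [Ar] core; Mg²⁺ is the bare [Ne] core; K²⁺ is already 1 electron into the core.
All of these are removing an electron from a noble-gas core or deeper; the smaller core (lower principal quantum number) is held far more tightly, and within a period the higher nuclear charge binds the same core more tightly.
The numbers (kJ/mol): Ca 4912, Mg 7733, K 4420.
So the third ionization energies run K < Ca < Mg.

Mg > Ca > K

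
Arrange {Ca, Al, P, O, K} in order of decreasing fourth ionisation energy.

Consider each +3 ion: Ca³⁺ is already 1 electron into the core; Al³⁺ is the bare [Ne] core; P³⁺ still has 2 valence electrons; O³⁺ still has 3 valence electrons; K³⁺ is already 2 electrons into the core.
Usually core removal costs more than valence removal, but here the competition is close: a tightly held n=2 valence electron can cost more to remove than an n=3 core electron, so the actual values have to decide it.
Valence configurations: P³⁺ [Ne]3s², O³⁺ [He]2s²2p¹.
Tabulated IE_4 (kJ/mol): Ca 6491, Al 11577, P 4964, O 7469, K 5877.
Hence IE_4: P < K < Ca < O < Al.

Al, O, Ca, K, P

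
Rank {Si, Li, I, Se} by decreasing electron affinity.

I, Se, Si, Li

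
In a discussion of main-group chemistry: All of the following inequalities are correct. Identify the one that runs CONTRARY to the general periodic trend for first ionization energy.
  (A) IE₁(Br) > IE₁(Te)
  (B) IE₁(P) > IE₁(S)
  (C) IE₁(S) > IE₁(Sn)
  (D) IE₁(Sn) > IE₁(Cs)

The general trend: first ionization energy increases across a period and decreases down a group.
(A) Br (period 4, group 17) vs Te (period 5, group 16): the stated order agrees with the simple trend.
(B) P (period 3, group 15) vs S (period 3, group 16): the stated order contradicts the simple trend.
(C) S (period 3, group 16) vs Sn (period 5, group 14): the stated order agrees with the simple trend.
(D) Sn (period 5, group 14) vs Cs (period 6, group 1): the stated order agrees with the simple trend.
The exception is (B): S (3p⁴) ionizes more easily than half-filled P (3p³) because the paired 3p electron in S is pushed out by e⁻–e⁻ repulsion.

(B)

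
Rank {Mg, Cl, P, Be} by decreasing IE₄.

Be > Mg > Cl > P

The fourth ionization energy removes an electron from the +3 ion. For each element: Mg³⁺ is already 1 electron into the core; Cl³⁺ still has 4 valence electrons; P³⁺ still has 2 valence electrons; Be³⁺ is already 1 electron into the core.
Pulling an electron out of a noble-gas core costs far more than removing a remaining valence electron, so Mg and Be sit at the high end of IE_4.
Valence configurations: Cl³⁺ [Ne]3s²3p², P³⁺ [Ne]3s².
Approximate IE_4 values (kJ/mol): Mg 10543, Cl 5159, P 4964, Be 21007.
So the fourth ionization energies run P < Cl < Mg < Be.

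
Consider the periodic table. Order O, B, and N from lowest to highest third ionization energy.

B, N, O

IE_3 is the cost of taking one more electron from the +2 cation: O²⁺ still has 4 valence electrons; B²⁺ still has 1 valence electron; N²⁺ still has 3 valence electrons.
All are still removing valence electrons, so compare the +2 ions as you would atoms: IE_3 generally rises across a period (higher Z_eff) and falls down a group (larger shell), subject to the usual subshell exceptions.
Valence configurations: O²⁺ [He]2s²2p², B²⁺ [He]2s¹, N²⁺ [He]2s²2p¹.
The numbers (kJ/mol): O 5300, B 3660, N 4578.
So the third ionization energies run B < N < O.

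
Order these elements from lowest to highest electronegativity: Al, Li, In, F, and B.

Li, Al, In, B, F

Li is in period 2, group 1; B is in period 2, group 13; F is in period 2, group 17; Al is in period 3, group 13; In is in period 5, group 13.
Electronegativity increases across a period and decreases down a group, tracking effective nuclear charge and atomic size.
Here both period and group differ, so the two effects have to be weighed against each other.
Al > Li: period and group pull opposite ways; the across-period shift dominates (1.61 vs 0.98).
In > Al: this pair runs against the simple trend — see the exception note.
B > In: B sits above In in group 13, so the down-group effect alone puts B higher.
F > B: both are in period 2; the period trend gives F the larger value.
Note the exception: In has a higher electronegativity than Al, contrary to the simple trend — poor shielding by filled d (and f) subshells raises the heavier element's effective nuclear charge more than the simple down-group trend predicts.
Approximate values (Pauling): Li 0.98, B 2.04, F 3.98, Al 1.61, In 1.78.
So from lowest to highest: Li < Al < In < B < F.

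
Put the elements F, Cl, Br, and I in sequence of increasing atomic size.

F is in period 2, group 17; Cl is in period 3, group 17; Br is in period 4, group 17; I is in period 5, group 17.
Moving right in a period, electrons are added to the same shell under a stronger nuclear pull, so atoms get smaller; moving down, a new shell is opened and atoms get larger.
All are in group 17, so atomic radius increases down the group.
So from smallest to largest: F < Cl < Br < I.

F < Cl < Br < I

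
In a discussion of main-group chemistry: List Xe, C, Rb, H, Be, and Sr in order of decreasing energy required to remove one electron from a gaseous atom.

H, Xe, C, Be, Sr, Rb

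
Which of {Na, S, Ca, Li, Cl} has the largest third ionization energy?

Consider each +2 ion: Na²⁺ is already 1 electron into the core; S²⁺ still has 4 valence electrons; Ca²⁺ is the bare [Ar] core; Li²⁺ is already 1 electron into the core; Cl²⁺ still has 5 valence electrons.
Pulling an electron out of a noble-gas core costs far more than removing a remaining valence electron, so Ca, Na and Li sit at the high end of IE_3.
Valence configurations: S²⁺ [Ne]3s²3p², Cl²⁺ [Ne]3s²3p³.
The numbers (kJ/mol): Na 6910, S 3357, Ca 4912, Li 11815, Cl 3822.
Hence IE_3: S < Cl < Ca < Na < Li.

Li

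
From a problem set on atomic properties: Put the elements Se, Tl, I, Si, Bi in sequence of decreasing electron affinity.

I, Se, Si, Bi, Tl

Si is in period 3, group 14; Se is in period 4, group 16; I is in period 5, group 17; Tl is in period 6, group 13; Bi is in period 6, group 15.
Electron affinity generally becomes more exothermic across a period toward the halogens and less exothermic down a group.
Neither a single period nor a single group — weigh both effects.
Bi > Tl: Bi lies to the right of Tl in period 6, so the across-period effect alone puts Bi higher.
Si > Bi: the two effects oppose for this pair; the down-group effect wins (134 vs 91 kJ/mol).
Se > Si: the two effects oppose for this pair; the across-period effect wins (195 vs 134 kJ/mol).
I > Se: the two effects oppose for this pair; the across-period effect wins (295 vs 195 kJ/mol).
For reference (kJ/mol): Si 134, Se 195, I 295, Tl 19, Bi 91.
So from highest to lowest: I > Se > Si > Bi > Tl.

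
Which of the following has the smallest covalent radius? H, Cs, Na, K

Radius decreases left→right (rising Z_eff, same n) and increases top→bottom (higher n).
All are in group 1, so atomic radius increases down the group.
The smallest covalent radius among these belongs to H.

H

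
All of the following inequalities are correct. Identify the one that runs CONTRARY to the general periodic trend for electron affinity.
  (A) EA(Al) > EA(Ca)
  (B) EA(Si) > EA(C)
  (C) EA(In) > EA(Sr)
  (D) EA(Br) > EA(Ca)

The general trend: electron affinity increases across a period and decreases down a group.
(A) Al (period 3, group 13) vs Ca (period 4, group 2): the stated order agrees with the simple trend.
(B) Si (period 3, group 14) vs C (period 2, group 14): the stated order contradicts the simple trend.
(C) In (period 5, group 13) vs Sr (period 5, group 2): the stated order agrees with the simple trend.
(D) Br (period 4, group 17) vs Ca (period 4, group 2): the stated order agrees with the simple trend.
The exception is (B): Si's larger, more diffuse 3p orbitals accept an added electron slightly more readily than C's compact 2p.

(B)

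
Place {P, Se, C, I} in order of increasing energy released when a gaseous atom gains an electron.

P < C < Se < I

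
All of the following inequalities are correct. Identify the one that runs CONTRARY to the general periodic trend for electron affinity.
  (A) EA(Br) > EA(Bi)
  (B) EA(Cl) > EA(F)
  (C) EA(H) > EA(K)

(B)

The general trend: electron affinity increases across a period and decreases down a group.
(A) Br (period 4, group 17) vs Bi (period 6, group 15): the stated order agrees with the simple trend.
(B) Cl (period 3, group 17) vs F (period 2, group 17): the stated order contradicts the simple trend.
(C) H (period 1, group 1) vs K (period 4, group 1): the stated order agrees with the simple trend.
The exception is (B): F's small 2p subshell makes the incoming electron feel strong e⁻–e⁻ repulsion, so Cl actually releases more energy on gaining an electron.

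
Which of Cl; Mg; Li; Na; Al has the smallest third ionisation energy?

Al

The third ionization energy removes an electron from the +2 ion. For each element: Cl²⁺ still has 5 valence electrons; Mg²⁺ is the bare [Ne] core; Li²⁺ is already 1 electron into the core; Na²⁺ is already 1 electron into the core; Al²⁺ still has 1 valence electron.
Pulling an electron out of a noble-gas core costs far more than removing a remaining valence electron, so Na, Mg and Li sit at the high end of IE_3.
Valence configurations: Cl²⁺ [Ne]3s²3p³, Al²⁺ [Ne]3s¹.
Approximate IE_3 values (kJ/mol): Cl 3822, Mg 7733, Li 11815, Na 6910, Al 2745.
Overall IE_3 order: Al < Cl < Na < Mg < Li.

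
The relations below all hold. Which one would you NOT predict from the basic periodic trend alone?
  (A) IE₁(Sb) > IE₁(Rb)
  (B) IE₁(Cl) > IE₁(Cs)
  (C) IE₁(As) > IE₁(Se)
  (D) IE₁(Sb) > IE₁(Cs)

The general trend: IE₁ increases across a period and decreases down a group.
(A) Sb (period 5, group 15) vs Rb (period 5, group 1): the stated order agrees with the simple trend.
(B) Cl (period 3, group 17) vs Cs (period 6, group 1): the stated order agrees with the simple trend.
(C) As (period 4, group 15) vs Se (period 4, group 16): the stated order contradicts the simple trend.
(D) Sb (period 5, group 15) vs Cs (period 6, group 1): the stated order agrees with the simple trend.
The exception is (C): Se (4p⁴) ionizes more easily than half-filled As (4p³).

(C)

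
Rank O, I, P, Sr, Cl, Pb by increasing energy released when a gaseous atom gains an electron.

O is in period 2, group 16; P is in period 3, group 15; Cl is in period 3, group 17; Sr is in period 5, group 2; I is in period 5, group 17; Pb is in period 6, group 14.
Adding an electron releases more energy for atoms nearer the top right (short of the noble gases).
Here both period and group differ, so the two effects have to be weighed against each other.
Pb > Sr: the two effects oppose for this pair; the across-period effect wins (35 vs 5 kJ/mol).
P > Pb: both effects reinforce here, so P is clearly the higher of the two.
O > P: relative to P, both the across-period and down-group shifts push O's electron affinity up.
I > O: period and group pull opposite ways; the across-period shift dominates (295 vs 141 kJ/mol).
Cl > I: Cl sits above I in group 17, so the down-group effect alone puts Cl higher.
Approximate values (kJ/mol): O 141, P 72, Cl 349, Sr 5, I 295, Pb 35.
So from lowest to highest: Sr < Pb < P < O < I < Cl.

Sr, Pb, P, O, I, Cl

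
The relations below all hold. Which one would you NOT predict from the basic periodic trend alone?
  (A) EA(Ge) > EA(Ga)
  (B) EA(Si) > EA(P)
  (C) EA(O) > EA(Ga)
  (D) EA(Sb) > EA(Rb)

(B)

The general trend: electron affinity increases across a period and decreases down a group.
(A) Ge (period 4, group 14) vs Ga (period 4, group 13): the stated order agrees with the simple trend.
(B) Si (period 3, group 14) vs P (period 3, group 15): the stated order contradicts the simple trend.
(C) O (period 2, group 16) vs Ga (period 4, group 13): the stated order agrees with the simple trend.
(D) Sb (period 5, group 15) vs Rb (period 5, group 1): the stated order agrees with the simple trend.
The exception is (B): adding an electron to P's half-filled 3p³ is unfavourable, so Si (3p²) has the more exothermic EA.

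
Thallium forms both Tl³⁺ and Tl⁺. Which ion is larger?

Tl⁺

Both ions have Z = 81 protons, but Tl³⁺ has lost more electrons, so its remaining electrons feel a larger effective nuclear charge per electron and are pulled in more tightly.
Higher positive charge → smaller ion, so Tl⁺ > Tl³⁺.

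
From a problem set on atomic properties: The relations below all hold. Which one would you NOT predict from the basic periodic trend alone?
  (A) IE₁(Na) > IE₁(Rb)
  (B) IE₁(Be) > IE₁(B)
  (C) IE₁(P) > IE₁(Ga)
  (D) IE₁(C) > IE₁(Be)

(B)

The general trend: IE₁ increases across a period and decreases down a group.
(A) Na (period 3, group 1) vs Rb (period 5, group 1): the stated order agrees with the simple trend.
(B) Be (period 2, group 2) vs B (period 2, group 13): the stated order contradicts the simple trend.
(C) P (period 3, group 15) vs Ga (period 4, group 13): the stated order agrees with the simple trend.
(D) C (period 2, group 14) vs Be (period 2, group 2): the stated order agrees with the simple trend.
The exception is (B): removing B's lone 2p electron is easier than breaking Be's filled 2s².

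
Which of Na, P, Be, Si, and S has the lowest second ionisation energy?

IE_2 is the cost of taking one more electron from the +1 cation: Na⁺ is the bare [Ne] core; P⁺ still has 4 valence electrons; Be⁺ still has 1 valence electron; Si⁺ still has 3 valence electrons; S⁺ still has 5 valence electrons.
Core electrons are held far more tightly than valence electrons, so Na tops the IE_2 order.
Valence configurations: P⁺ [Ne]3s²3p², Be⁺ [He]2s¹, Si⁺ [Ne]3s²3p¹, S⁺ [Ne]3s²3p³.
Tabulated IE_2 (kJ/mol): Na 4562, P 1907, Be 1757, Si 1577, S 2252.
So the second ionization energies run Si < Be < P < S < Na.

Si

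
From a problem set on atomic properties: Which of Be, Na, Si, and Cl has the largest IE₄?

Be

IE_4 is the cost of taking one more electron from the +3 cation: Be³⁺ is already 1 electron into the core; Na³⁺ is already 2 electrons into the core; Si³⁺ still has 1 valence electron; Cl³⁺ still has 4 valence electrons.
Pulling an electron out of a noble-gas core costs far more than removing a remaining valence electron, so Na and Be sit at the high end of IE_4.
Valence configurations: Si³⁺ [Ne]3s¹, Cl³⁺ [Ne]3s²3p².
Tabulated IE_4 (kJ/mol): Be 21007, Na 9543, Si 4356, Cl 5159.
Overall IE_4 order: Si < Cl < Na < Be.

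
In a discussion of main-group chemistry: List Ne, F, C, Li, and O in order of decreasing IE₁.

Ne, F, O, C, Li

Li is in period 2, group 1; C is in period 2, group 14; O is in period 2, group 16; F is in period 2, group 17; Ne is in period 2, group 18.
Across a period the outer electron is held more tightly (higher IE₁); down a group it sits in a higher shell, more shielded, and comes off more easily.
All lie in period 2, so first ionization energy increases left to right.
So from highest to lowest: Ne > F > O > C > Li.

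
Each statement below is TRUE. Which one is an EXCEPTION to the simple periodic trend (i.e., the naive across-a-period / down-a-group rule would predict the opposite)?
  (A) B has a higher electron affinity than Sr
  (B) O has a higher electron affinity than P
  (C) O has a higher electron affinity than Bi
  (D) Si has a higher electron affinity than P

The general trend: electron affinity increases across a period and decreases down a group.
(A) B (period 2, group 13) vs Sr (period 5, group 2): the stated order agrees with the simple trend.
(B) O (period 2, group 16) vs P (period 3, group 15): the stated order agrees with the simple trend.
(C) O (period 2, group 16) vs Bi (period 6, group 15): the stated order agrees with the simple trend.
(D) Si (period 3, group 14) vs P (period 3, group 15): the stated order contradicts the simple trend.
The exception is (D): adding an electron to P's half-filled 3p³ is unfavourable, so Si (3p²) has the more exothermic EA.

(D)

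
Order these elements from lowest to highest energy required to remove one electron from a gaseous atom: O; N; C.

C, O, N

C is in period 2, group 14; N is in period 2, group 15; O is in period 2, group 16.
Across a period the outer electron is held more tightly (higher IE₁); down a group it sits in a higher shell, more shielded, and comes off more easily.
All lie in period 2; the across-period trend (first ionization energy increases left to right) applies, with the exception below.
Note the exception: N has a higher first ionization energy than O, contrary to the simple trend — pairing an electron in O's 2p⁴ costs repulsion energy, so O ionizes more easily than half-filled N (2p³).
For reference (kJ/mol): C 1086, N 1402, O 1314.
So from lowest to highest: C < O < N.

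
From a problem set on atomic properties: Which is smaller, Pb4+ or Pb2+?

Pb4+

Both ions have Z = 82 protons, but Pb4+ has lost more electrons, so its remaining electrons feel a larger effective nuclear charge per electron and are pulled in more tightly.
Higher positive charge → smaller ion, so Pb2+ > Pb4+.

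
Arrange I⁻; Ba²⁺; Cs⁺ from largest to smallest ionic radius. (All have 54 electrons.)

All of these have 54 electrons, so size is governed by nuclear charge alone: the more protons, the stronger the pull on the same electron cloud, and the smaller the ion.
Nuclear charges: Ba²⁺ (Z=56), Cs⁺ (Z=55), I⁻ (Z=53).
Largest to smallest: I⁻ > Cs⁺ > Ba²⁺.

I⁻, Cs⁺, Ba²⁺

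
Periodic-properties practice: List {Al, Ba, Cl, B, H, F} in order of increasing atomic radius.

H, F, B, Cl, Al, Ba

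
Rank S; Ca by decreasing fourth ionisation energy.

The fourth ionization energy removes an electron from the +3 ion. For each element: S³⁺ still has 3 valence electrons; Ca³⁺ is already 1 electron into the core.
Pulling an electron out of a noble-gas core costs far more than removing a remaining valence electron, so Ca sits at the high end of IE_4.
The numbers (kJ/mol): S 4556, Ca 6491.
So the fourth ionization energies run S < Ca.

Ca > S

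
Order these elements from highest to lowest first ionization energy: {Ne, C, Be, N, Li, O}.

Li is in period 2, group 1; Be is in period 2, group 2; C is in period 2, group 14; N is in period 2, group 15; O is in period 2, group 16; Ne is in period 2, group 18.
Across a period the outer electron is held more tightly (higher IE₁); down a group it sits in a higher shell, more shielded, and comes off more easily.
All lie in period 2; the across-period trend (first ionization energy increases left to right) applies, with the exception below.
Note the exception: N has a higher first ionization energy than O, contrary to the simple trend — pairing an electron in O's 2p⁴ costs repulsion energy, so O ionizes more easily than half-filled N (2p³).
Tabulated first ionization energy (kJ/mol): Li 520, Be 900, C 1086, N 1402, O 1314, Ne 2081.
So from highest to lowest: Ne > N > O > C > Be > Li.

Ne > N > O > C > Be > Li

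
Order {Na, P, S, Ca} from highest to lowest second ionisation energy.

Na, S, P, Ca

The second ionization energy removes an electron from the +1 ion. For each element: Na⁺ is the bare [Ne] core; P⁺ still has 4 valence electrons; S⁺ still has 5 valence electrons; Ca⁺ still has 1 valence electron.
Breaking into a closed-shell core is much more expensive than removing a leftover valence electron — Na has the largest IE_2 here.
Valence configurations: P⁺ [Ne]3s²3p², S⁺ [Ne]3s²3p³, Ca⁺ [Ar]4s¹.
The numbers (kJ/mol): Na 4562, P 1907, S 2252, Ca 1145.
So the second ionization energies run Ca < P < S < Na.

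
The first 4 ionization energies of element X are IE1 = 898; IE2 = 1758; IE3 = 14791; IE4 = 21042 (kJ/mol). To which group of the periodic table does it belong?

Group 2

Look for the largest jump between consecutive ionization energies: IE3/IE2 ≈ 8.4, far larger than any earlier ratio.
That jump marks the point where a core electron is being removed. So the atom has 2 valence electrons.
A main-group element with 2 valence electrons is in group 2.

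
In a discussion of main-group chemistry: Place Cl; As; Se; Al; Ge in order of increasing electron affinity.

EA tends to increase across a period and decrease down a group, though the pattern is less regular than for IE or radius.
Here both period and group differ, so the two effects have to be weighed against each other.
As > Al: the two effects oppose for this pair; the across-period effect wins (78 vs 42 kJ/mol).
Ge > As: this pair runs against the simple trend — see the exception note.
Se > Ge: both are in period 4; the period trend gives Se the larger value.
Cl > Se: both effects reinforce here, so Cl is clearly the higher of the two.
Note the exception: Ge has a higher electron affinity than As, contrary to the simple trend — adding an electron to As's half-filled 4p³ is unfavourable, so Ge (4p²) has the more exothermic EA.
Approximate values (kJ/mol): Al 42, Cl 349, Ge 119, As 78, Se 195.
So from lowest to highest: Al < As < Ge < Se < Cl.

Al < As < Ge < Se < Cl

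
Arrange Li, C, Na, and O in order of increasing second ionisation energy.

Consider each +1 ion: Li⁺ is the bare [He] core; C⁺ still has 3 valence electrons; Na⁺ is the bare [Ne] core; O⁺ still has 5 valence electrons.
Breaking into a closed-shell core is much more expensive than removing a leftover valence electron — Na and Li have the largest IE_2 here.
Valence configurations: C⁺ [He]2s²2p¹, O⁺ [He]2s²2p³.
Tabulated IE_2 (kJ/mol): Li 7298, C 2353, Na 4562, O 3388.
Putting it together, IE_2: C < O < Na < Li.

C < O < Na < Li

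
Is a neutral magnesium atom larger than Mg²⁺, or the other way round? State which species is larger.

Mg

Forming Mg²⁺ removes 2 electrons from Mg. Fewer electrons for the same nuclear charge means less shielding and a higher Z_eff on the remaining electrons, and for main-group metals the entire outer shell is lost.
A cation is smaller than its parent atom: Mg²⁺ < Mg.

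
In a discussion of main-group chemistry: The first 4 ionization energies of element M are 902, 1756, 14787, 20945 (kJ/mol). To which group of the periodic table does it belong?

Group 2

Look for the largest jump between consecutive ionization energies: IE3/IE2 ≈ 8.4, far larger than any earlier ratio.
That jump marks the point where a core electron is being removed. So the atom has 2 valence electrons.
A main-group element with 2 valence electrons is in group 2.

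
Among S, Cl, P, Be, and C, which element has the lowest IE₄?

The fourth ionization energy removes an electron from the +3 ion. For each element: S³⁺ still has 3 valence electrons; Cl³⁺ still has 4 valence electrons; P³⁺ still has 2 valence electrons; Be³⁺ is already 1 electron into the core; C³⁺ still has 1 valence electron.
Pulling an electron out of a noble-gas core costs far more than removing a remaining valence electron, so Be sits at the high end of IE_4.
Valence configurations: S³⁺ [Ne]3s²3p¹, Cl³⁺ [Ne]3s²3p², P³⁺ [Ne]3s², C³⁺ [He]2s¹.
S³⁺ loses a lone 3p electron whereas P³⁺ must break into a filled 3s² pair, so IE_4(P) > IE_4(S) even though S has the higher nuclear charge.
The numbers (kJ/mol): S 4556, Cl 5159, P 4964, Be 21007, C 6223.
Overall IE_4 order: S < P < Cl < C < Be.

S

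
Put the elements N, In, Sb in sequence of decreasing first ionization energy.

N, Sb, In

Removing the outermost electron gets harder across a period and easier down a group.
These span different periods and groups, so the two trends combine.
Sb > In: Sb lies to the right of In in period 5, so the across-period effect alone puts Sb higher.
N > Sb: they share group 15; the group trend gives N the larger value.
Tabulated first ionization energy (kJ/mol): N 1402, In 558, Sb 831.
So from highest to lowest: N > Sb > In.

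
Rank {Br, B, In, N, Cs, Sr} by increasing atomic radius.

B is in period 2, group 13; N is in period 2, group 15; Br is in period 4, group 17; Sr is in period 5, group 2; In is in period 5, group 13; Cs is in period 6, group 1.
Across a period the added protons contract the valence shell; down a group each new principal shell makes the atom larger.
Neither a single period nor a single group — weigh both effects.
B > N: both are in period 2; the period trend gives B the larger value.
Br > B: the two effects oppose for this pair; the down-group effect wins (114 vs 85 pm).
In > Br: both effects reinforce here, so In is clearly the larger of the two.
Sr > In: Sr lies to the left of In in period 5, so the across-period effect alone puts Sr larger.
Cs > Sr: both effects reinforce here, so Cs is clearly the larger of the two.
For reference (pm): B 85, N 71, Br 114, Sr 185, In 142, Cs 232.
So from smallest to largest: N < B < Br < In < Sr < Cs.

N, B, Br, In, Sr, Cs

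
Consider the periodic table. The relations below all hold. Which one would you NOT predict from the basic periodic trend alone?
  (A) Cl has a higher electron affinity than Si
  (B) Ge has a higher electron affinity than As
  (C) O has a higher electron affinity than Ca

(B)

The general trend: electron affinity increases across a period and decreases down a group.
(A) Cl (period 3, group 17) vs Si (period 3, group 14): the stated order agrees with the simple trend.
(B) Ge (period 4, group 14) vs As (period 4, group 15): the stated order contradicts the simple trend.
(C) O (period 2, group 16) vs Ca (period 4, group 2): the stated order agrees with the simple trend.
The exception is (B): adding an electron to As's half-filled 4p³ is unfavourable, so Ge (4p²) has the more exothermic EA.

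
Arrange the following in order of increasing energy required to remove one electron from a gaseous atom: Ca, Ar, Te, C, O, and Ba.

C is in period 2, group 14; O is in period 2, group 16; Ar is in period 3, group 18; Ca is in period 4, group 2; Te is in period 5, group 16; Ba is in period 6, group 2.
IE₁ increases left→right with effective nuclear charge and decreases top→bottom as the valence shell moves farther out.
These span different periods and groups, so the two trends combine.
Ca > Ba: they share group 2; the group trend gives Ca the larger value.
Te > Ca: the two effects oppose for this pair; the across-period effect wins (869 vs 590 kJ/mol).
C > Te: period and group pull opposite ways; the down-group shift dominates (1086 vs 869 kJ/mol).
O > C: O lies to the right of C in period 2, so the across-period effect alone puts O higher.
Ar > O: the two effects oppose for this pair; the across-period effect wins (1521 vs 1314 kJ/mol).
Tabulated first ionization energy (kJ/mol): C 1086, O 1314, Ar 1521, Ca 590, Te 869, Ba 503.
So from lowest to highest: Ba < Ca < Te < C < O < Ar.

Ba < Ca < Te < C < O < Ar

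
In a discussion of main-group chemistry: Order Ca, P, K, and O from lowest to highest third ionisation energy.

P < K < Ca < O

Consider each +2 ion: Ca²⁺ is the bare [Ar] core; P²⁺ still has 3 valence electrons; K²⁺ is already 1 electron into the core; O²⁺ still has 4 valence electrons.
Usually core removal costs more than valence removal, but here the competition is close: a tightly held n=2 valence electron can cost more to remove than an n=3 core electron, so the actual values have to decide it.
Valence configurations: P²⁺ [Ne]3s²3p¹, O²⁺ [He]2s²2p².
Tabulated IE_3 (kJ/mol): Ca 4912, P 2914, K 4420, O 5300.
Hence IE_3: P < K < Ca < O.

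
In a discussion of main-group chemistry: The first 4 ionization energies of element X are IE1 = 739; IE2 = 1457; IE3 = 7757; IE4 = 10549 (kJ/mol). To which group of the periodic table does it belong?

Group 2

Look for the largest jump between consecutive ionization energies: IE3/IE2 ≈ 5.3, far larger than any earlier ratio.
That jump marks the point where a core electron is being removed. So the atom has 2 valence electrons.
A main-group element with 2 valence electrons is in group 2.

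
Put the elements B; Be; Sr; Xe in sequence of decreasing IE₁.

Xe > Be > B > Sr

Be is in period 2, group 2; B is in period 2, group 13; Sr is in period 5, group 2; Xe is in period 5, group 18.
Removing the outermost electron gets harder across a period and easier down a group.
These span different periods and groups, so the two trends combine.
B > Sr: relative to Sr, both the across-period and down-group shifts push B's first ionization energy up.
Be > B: this pair runs against the simple trend — see the exception note.
Xe > Be: period and group pull opposite ways; the across-period shift dominates (1170 vs 900 kJ/mol).
Note the exception: Be has a higher first ionization energy than B, contrary to the simple trend — removing B's lone 2p electron is easier than breaking Be's filled 2s².
For reference (kJ/mol): Be 900, B 801, Sr 550, Xe 1170.
So from highest to lowest: Xe > Be > B > Sr.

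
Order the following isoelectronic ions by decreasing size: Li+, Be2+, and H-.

H- > Li+ > Be2+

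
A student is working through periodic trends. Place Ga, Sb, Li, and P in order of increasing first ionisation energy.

Li is in period 2, group 1; P is in period 3, group 15; Ga is in period 4, group 13; Sb is in period 5, group 15.
Across a period the outer electron is held more tightly (higher IE₁); down a group it sits in a higher shell, more shielded, and comes off more easily.
Here both period and group differ, so the two effects have to be weighed against each other.
Ga > Li: the two effects oppose for this pair; the across-period effect wins (579 vs 520 kJ/mol).
Sb > Ga: period and group pull opposite ways; the across-period shift dominates (831 vs 579 kJ/mol).
P > Sb: P sits above Sb in group 15, so the down-group effect alone puts P higher.
Tabulated first ionization energy (kJ/mol): Li 520, P 1012, Ga 579, Sb 831.
So from lowest to highest: Li < Ga < Sb < P.

Li < Ga < Sb < P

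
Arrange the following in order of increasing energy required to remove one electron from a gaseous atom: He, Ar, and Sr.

Sr < Ar < He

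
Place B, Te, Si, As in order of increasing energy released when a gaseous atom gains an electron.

B, As, Si, Te

B is in period 2, group 13; Si is in period 3, group 14; As is in period 4, group 15; Te is in period 5, group 16.
Atoms with high Z_eff and room in the valence shell (especially the halogens) have the most exothermic electron affinities.
A diagonal step moves right (one effect) and down (the opposite effect) at once.
As > B: period and group pull opposite ways; the across-period shift dominates (78 vs 27 kJ/mol).
Si > As: period and group pull opposite ways; the down-group shift dominates (134 vs 78 kJ/mol).
Te > Si: period and group pull opposite ways; the across-period shift dominates (190 vs 134 kJ/mol).
Tabulated electron affinity (kJ/mol): B 27, Si 134, As 78, Te 190.
So from lowest to highest: B < As < Si < Te.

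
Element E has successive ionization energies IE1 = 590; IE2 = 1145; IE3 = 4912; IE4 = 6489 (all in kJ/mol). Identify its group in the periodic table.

Group 2

Look for the largest jump between consecutive ionization energies: IE3/IE2 ≈ 4.3, far larger than any earlier ratio.
That jump marks the point where a core electron is being removed. So the atom has 2 valence electrons.
A main-group element with 2 valence electrons is in group 2.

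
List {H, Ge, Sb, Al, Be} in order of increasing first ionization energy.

Removing the outermost electron gets harder across a period and easier down a group.
A diagonal step moves right (one effect) and down (the opposite effect) at once.
Ge > Al: the two effects oppose for this pair; the across-period effect wins (762 vs 578 kJ/mol).
Sb > Ge: the two effects oppose for this pair; the across-period effect wins (831 vs 762 kJ/mol).
Be > Sb: period and group pull opposite ways; the down-group shift dominates (900 vs 831 kJ/mol).
H > Be: the two effects oppose for this pair; the down-group effect wins (1312 vs 900 kJ/mol).
For reference (kJ/mol): H 1312, Be 900, Al 578, Ge 762, Sb 831.
So from lowest to highest: Al < Ge < Sb < Be < H.

Al < Ge < Sb < Be < H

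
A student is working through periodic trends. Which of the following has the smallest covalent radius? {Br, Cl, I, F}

F is in period 2, group 17; Cl is in period 3, group 17; Br is in period 4, group 17; I is in period 5, group 17.
Atomic radius shrinks across a period as nuclear charge pulls the same shell inward, and grows down a group as new shells are added.
All are in group 17, so atomic radius increases down the group.
The smallest covalent radius among these belongs to F.

F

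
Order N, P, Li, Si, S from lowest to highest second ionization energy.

Si < P < S < N < Li

Consider each +1 ion: N⁺ still has 4 valence electrons; P⁺ still has 4 valence electrons; Li⁺ is the bare [He] core; Si⁺ still has 3 valence electrons; S⁺ still has 5 valence electrons.
Breaking into a closed-shell core is much more expensive than removing a leftover valence electron — Li has the largest IE_2 here.
Valence configurations: N⁺ [He]2s²2p², P⁺ [Ne]3s²3p², Si⁺ [Ne]3s²3p¹, S⁺ [Ne]3s²3p³.
Tabulated IE_2 (kJ/mol): N 2856, P 1907, Li 7298, Si 1577, S 2252.
Hence IE_2: Si < P < S < N < Li.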